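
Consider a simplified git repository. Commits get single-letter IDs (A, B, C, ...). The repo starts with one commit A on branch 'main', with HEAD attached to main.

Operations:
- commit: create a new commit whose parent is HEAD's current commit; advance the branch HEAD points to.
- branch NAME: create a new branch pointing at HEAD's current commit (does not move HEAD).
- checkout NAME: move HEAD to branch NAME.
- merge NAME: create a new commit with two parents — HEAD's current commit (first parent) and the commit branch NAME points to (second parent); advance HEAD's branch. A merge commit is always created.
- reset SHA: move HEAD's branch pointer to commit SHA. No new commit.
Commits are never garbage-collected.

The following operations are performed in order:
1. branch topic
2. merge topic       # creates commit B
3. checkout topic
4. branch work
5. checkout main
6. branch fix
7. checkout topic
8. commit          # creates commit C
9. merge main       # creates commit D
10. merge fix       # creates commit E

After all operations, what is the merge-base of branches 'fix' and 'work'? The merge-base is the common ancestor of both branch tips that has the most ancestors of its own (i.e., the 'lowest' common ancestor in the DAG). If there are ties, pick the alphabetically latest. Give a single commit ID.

Answer: A

Derivation:
After op 1 (branch): HEAD=main@A [main=A topic=A]
After op 2 (merge): HEAD=main@B [main=B topic=A]
After op 3 (checkout): HEAD=topic@A [main=B topic=A]
After op 4 (branch): HEAD=topic@A [main=B topic=A work=A]
After op 5 (checkout): HEAD=main@B [main=B topic=A work=A]
After op 6 (branch): HEAD=main@B [fix=B main=B topic=A work=A]
After op 7 (checkout): HEAD=topic@A [fix=B main=B topic=A work=A]
After op 8 (commit): HEAD=topic@C [fix=B main=B topic=C work=A]
After op 9 (merge): HEAD=topic@D [fix=B main=B topic=D work=A]
After op 10 (merge): HEAD=topic@E [fix=B main=B topic=E work=A]
ancestors(fix=B): ['A', 'B']
ancestors(work=A): ['A']
common: ['A']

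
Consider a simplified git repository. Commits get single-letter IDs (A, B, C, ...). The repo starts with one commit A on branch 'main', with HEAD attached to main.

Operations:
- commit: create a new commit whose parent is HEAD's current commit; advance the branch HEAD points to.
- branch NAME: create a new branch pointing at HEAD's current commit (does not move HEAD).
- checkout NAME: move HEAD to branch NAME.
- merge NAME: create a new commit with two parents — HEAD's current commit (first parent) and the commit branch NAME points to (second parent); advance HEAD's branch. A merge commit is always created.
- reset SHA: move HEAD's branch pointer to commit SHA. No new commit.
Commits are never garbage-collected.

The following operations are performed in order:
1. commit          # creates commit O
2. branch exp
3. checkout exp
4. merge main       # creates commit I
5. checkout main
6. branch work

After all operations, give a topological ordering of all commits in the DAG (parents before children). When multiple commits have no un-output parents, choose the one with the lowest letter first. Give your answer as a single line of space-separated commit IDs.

Answer: A O I

Derivation:
After op 1 (commit): HEAD=main@O [main=O]
After op 2 (branch): HEAD=main@O [exp=O main=O]
After op 3 (checkout): HEAD=exp@O [exp=O main=O]
After op 4 (merge): HEAD=exp@I [exp=I main=O]
After op 5 (checkout): HEAD=main@O [exp=I main=O]
After op 6 (branch): HEAD=main@O [exp=I main=O work=O]
commit A: parents=[]
commit I: parents=['O', 'O']
commit O: parents=['A']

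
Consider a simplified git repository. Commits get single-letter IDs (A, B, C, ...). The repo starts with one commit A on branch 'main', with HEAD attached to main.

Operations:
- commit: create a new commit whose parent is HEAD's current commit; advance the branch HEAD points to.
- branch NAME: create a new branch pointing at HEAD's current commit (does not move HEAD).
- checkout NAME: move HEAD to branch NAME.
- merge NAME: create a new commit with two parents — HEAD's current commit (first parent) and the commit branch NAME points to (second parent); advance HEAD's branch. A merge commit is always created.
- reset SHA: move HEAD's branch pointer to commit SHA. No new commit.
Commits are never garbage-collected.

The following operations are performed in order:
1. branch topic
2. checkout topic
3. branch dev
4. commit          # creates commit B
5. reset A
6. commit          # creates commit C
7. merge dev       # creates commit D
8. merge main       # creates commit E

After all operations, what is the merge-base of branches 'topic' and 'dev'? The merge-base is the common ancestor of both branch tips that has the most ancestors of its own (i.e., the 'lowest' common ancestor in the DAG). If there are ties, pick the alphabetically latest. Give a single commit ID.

After op 1 (branch): HEAD=main@A [main=A topic=A]
After op 2 (checkout): HEAD=topic@A [main=A topic=A]
After op 3 (branch): HEAD=topic@A [dev=A main=A topic=A]
After op 4 (commit): HEAD=topic@B [dev=A main=A topic=B]
After op 5 (reset): HEAD=topic@A [dev=A main=A topic=A]
After op 6 (commit): HEAD=topic@C [dev=A main=A topic=C]
After op 7 (merge): HEAD=topic@D [dev=A main=A topic=D]
After op 8 (merge): HEAD=topic@E [dev=A main=A topic=E]
ancestors(topic=E): ['A', 'C', 'D', 'E']
ancestors(dev=A): ['A']
common: ['A']

Answer: A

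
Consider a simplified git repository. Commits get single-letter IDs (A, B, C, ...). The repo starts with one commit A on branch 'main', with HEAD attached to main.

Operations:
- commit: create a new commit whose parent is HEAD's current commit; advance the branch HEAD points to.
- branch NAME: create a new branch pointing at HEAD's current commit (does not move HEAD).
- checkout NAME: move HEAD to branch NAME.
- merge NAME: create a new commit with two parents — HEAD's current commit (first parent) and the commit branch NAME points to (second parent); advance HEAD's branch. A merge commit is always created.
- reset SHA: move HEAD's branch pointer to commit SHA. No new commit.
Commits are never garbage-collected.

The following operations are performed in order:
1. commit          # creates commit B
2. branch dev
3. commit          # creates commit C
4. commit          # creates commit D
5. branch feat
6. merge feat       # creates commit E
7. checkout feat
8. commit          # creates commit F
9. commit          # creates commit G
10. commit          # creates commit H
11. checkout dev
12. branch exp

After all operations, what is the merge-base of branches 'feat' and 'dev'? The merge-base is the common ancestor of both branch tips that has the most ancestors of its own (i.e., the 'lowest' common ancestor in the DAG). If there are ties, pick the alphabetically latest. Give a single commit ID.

After op 1 (commit): HEAD=main@B [main=B]
After op 2 (branch): HEAD=main@B [dev=B main=B]
After op 3 (commit): HEAD=main@C [dev=B main=C]
After op 4 (commit): HEAD=main@D [dev=B main=D]
After op 5 (branch): HEAD=main@D [dev=B feat=D main=D]
After op 6 (merge): HEAD=main@E [dev=B feat=D main=E]
After op 7 (checkout): HEAD=feat@D [dev=B feat=D main=E]
After op 8 (commit): HEAD=feat@F [dev=B feat=F main=E]
After op 9 (commit): HEAD=feat@G [dev=B feat=G main=E]
After op 10 (commit): HEAD=feat@H [dev=B feat=H main=E]
After op 11 (checkout): HEAD=dev@B [dev=B feat=H main=E]
After op 12 (branch): HEAD=dev@B [dev=B exp=B feat=H main=E]
ancestors(feat=H): ['A', 'B', 'C', 'D', 'F', 'G', 'H']
ancestors(dev=B): ['A', 'B']
common: ['A', 'B']

Answer: B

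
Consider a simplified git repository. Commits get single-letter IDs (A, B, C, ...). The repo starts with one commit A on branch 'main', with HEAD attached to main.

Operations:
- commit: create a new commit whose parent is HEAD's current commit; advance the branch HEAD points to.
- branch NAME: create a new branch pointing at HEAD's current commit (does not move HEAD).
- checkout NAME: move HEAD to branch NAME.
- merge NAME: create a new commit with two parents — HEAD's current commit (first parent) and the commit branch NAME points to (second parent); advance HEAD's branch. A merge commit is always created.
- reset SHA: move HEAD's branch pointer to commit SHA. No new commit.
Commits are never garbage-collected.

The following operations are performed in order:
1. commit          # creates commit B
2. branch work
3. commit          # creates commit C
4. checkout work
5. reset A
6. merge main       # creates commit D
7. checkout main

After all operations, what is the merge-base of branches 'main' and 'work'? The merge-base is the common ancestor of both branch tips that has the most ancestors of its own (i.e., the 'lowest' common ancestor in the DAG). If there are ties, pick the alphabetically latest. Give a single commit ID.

Answer: C

Derivation:
After op 1 (commit): HEAD=main@B [main=B]
After op 2 (branch): HEAD=main@B [main=B work=B]
After op 3 (commit): HEAD=main@C [main=C work=B]
After op 4 (checkout): HEAD=work@B [main=C work=B]
After op 5 (reset): HEAD=work@A [main=C work=A]
After op 6 (merge): HEAD=work@D [main=C work=D]
After op 7 (checkout): HEAD=main@C [main=C work=D]
ancestors(main=C): ['A', 'B', 'C']
ancestors(work=D): ['A', 'B', 'C', 'D']
common: ['A', 'B', 'C']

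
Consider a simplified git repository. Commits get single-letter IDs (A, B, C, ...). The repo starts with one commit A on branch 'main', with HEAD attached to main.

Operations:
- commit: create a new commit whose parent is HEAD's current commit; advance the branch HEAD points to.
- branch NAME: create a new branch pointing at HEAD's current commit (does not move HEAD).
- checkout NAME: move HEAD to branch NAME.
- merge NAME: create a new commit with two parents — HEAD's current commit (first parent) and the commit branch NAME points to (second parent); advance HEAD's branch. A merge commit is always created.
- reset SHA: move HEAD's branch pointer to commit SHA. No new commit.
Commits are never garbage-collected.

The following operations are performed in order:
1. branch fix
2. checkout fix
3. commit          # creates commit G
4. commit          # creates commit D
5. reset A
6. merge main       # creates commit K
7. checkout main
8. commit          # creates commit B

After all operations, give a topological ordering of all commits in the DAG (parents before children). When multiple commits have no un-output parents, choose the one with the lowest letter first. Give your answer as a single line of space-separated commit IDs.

After op 1 (branch): HEAD=main@A [fix=A main=A]
After op 2 (checkout): HEAD=fix@A [fix=A main=A]
After op 3 (commit): HEAD=fix@G [fix=G main=A]
After op 4 (commit): HEAD=fix@D [fix=D main=A]
After op 5 (reset): HEAD=fix@A [fix=A main=A]
After op 6 (merge): HEAD=fix@K [fix=K main=A]
After op 7 (checkout): HEAD=main@A [fix=K main=A]
After op 8 (commit): HEAD=main@B [fix=K main=B]
commit A: parents=[]
commit B: parents=['A']
commit D: parents=['G']
commit G: parents=['A']
commit K: parents=['A', 'A']

Answer: A B G D K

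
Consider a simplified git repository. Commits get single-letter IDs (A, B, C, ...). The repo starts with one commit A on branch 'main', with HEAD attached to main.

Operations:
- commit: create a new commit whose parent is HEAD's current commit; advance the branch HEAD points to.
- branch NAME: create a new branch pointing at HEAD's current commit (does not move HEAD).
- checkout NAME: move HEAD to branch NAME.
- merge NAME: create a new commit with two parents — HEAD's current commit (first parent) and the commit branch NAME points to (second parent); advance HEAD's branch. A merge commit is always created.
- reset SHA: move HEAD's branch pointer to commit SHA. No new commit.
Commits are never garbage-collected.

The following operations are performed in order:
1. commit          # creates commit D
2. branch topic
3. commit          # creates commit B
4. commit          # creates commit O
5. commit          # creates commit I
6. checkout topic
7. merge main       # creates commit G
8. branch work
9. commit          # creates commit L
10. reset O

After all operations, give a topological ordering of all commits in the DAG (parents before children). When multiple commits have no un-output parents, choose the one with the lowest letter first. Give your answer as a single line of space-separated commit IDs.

After op 1 (commit): HEAD=main@D [main=D]
After op 2 (branch): HEAD=main@D [main=D topic=D]
After op 3 (commit): HEAD=main@B [main=B topic=D]
After op 4 (commit): HEAD=main@O [main=O topic=D]
After op 5 (commit): HEAD=main@I [main=I topic=D]
After op 6 (checkout): HEAD=topic@D [main=I topic=D]
After op 7 (merge): HEAD=topic@G [main=I topic=G]
After op 8 (branch): HEAD=topic@G [main=I topic=G work=G]
After op 9 (commit): HEAD=topic@L [main=I topic=L work=G]
After op 10 (reset): HEAD=topic@O [main=I topic=O work=G]
commit A: parents=[]
commit B: parents=['D']
commit D: parents=['A']
commit G: parents=['D', 'I']
commit I: parents=['O']
commit L: parents=['G']
commit O: parents=['B']

Answer: A D B O I G L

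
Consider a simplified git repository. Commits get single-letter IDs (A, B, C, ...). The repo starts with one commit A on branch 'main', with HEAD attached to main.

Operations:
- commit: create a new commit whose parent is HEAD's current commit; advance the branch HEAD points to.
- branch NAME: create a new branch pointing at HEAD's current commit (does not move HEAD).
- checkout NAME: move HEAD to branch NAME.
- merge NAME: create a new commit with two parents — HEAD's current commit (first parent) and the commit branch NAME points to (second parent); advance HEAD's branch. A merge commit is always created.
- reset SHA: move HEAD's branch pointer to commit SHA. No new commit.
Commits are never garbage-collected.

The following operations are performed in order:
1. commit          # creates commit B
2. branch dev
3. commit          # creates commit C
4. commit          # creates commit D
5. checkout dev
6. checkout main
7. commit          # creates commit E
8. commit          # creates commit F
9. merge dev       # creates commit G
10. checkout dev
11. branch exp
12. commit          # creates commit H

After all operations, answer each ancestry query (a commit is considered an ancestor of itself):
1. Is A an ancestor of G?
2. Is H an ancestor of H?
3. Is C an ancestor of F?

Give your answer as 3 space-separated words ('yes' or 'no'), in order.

Answer: yes yes yes

Derivation:
After op 1 (commit): HEAD=main@B [main=B]
After op 2 (branch): HEAD=main@B [dev=B main=B]
After op 3 (commit): HEAD=main@C [dev=B main=C]
After op 4 (commit): HEAD=main@D [dev=B main=D]
After op 5 (checkout): HEAD=dev@B [dev=B main=D]
After op 6 (checkout): HEAD=main@D [dev=B main=D]
After op 7 (commit): HEAD=main@E [dev=B main=E]
After op 8 (commit): HEAD=main@F [dev=B main=F]
After op 9 (merge): HEAD=main@G [dev=B main=G]
After op 10 (checkout): HEAD=dev@B [dev=B main=G]
After op 11 (branch): HEAD=dev@B [dev=B exp=B main=G]
After op 12 (commit): HEAD=dev@H [dev=H exp=B main=G]
ancestors(G) = {A,B,C,D,E,F,G}; A in? yes
ancestors(H) = {A,B,H}; H in? yes
ancestors(F) = {A,B,C,D,E,F}; C in? yes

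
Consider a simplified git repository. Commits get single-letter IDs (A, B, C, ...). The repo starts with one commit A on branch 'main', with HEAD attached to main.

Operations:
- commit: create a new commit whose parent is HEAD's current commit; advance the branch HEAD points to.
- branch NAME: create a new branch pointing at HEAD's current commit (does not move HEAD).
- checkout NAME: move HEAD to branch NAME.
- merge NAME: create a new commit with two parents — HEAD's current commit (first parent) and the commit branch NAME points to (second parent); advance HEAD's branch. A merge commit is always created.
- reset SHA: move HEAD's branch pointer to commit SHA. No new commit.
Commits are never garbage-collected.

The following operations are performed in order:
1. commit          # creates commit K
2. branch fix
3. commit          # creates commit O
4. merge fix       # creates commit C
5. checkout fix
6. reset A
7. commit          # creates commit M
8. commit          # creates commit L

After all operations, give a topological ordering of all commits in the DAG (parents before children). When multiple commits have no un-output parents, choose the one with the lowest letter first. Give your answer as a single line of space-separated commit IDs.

After op 1 (commit): HEAD=main@K [main=K]
After op 2 (branch): HEAD=main@K [fix=K main=K]
After op 3 (commit): HEAD=main@O [fix=K main=O]
After op 4 (merge): HEAD=main@C [fix=K main=C]
After op 5 (checkout): HEAD=fix@K [fix=K main=C]
After op 6 (reset): HEAD=fix@A [fix=A main=C]
After op 7 (commit): HEAD=fix@M [fix=M main=C]
After op 8 (commit): HEAD=fix@L [fix=L main=C]
commit A: parents=[]
commit C: parents=['O', 'K']
commit K: parents=['A']
commit L: parents=['M']
commit M: parents=['A']
commit O: parents=['K']

Answer: A K M L O C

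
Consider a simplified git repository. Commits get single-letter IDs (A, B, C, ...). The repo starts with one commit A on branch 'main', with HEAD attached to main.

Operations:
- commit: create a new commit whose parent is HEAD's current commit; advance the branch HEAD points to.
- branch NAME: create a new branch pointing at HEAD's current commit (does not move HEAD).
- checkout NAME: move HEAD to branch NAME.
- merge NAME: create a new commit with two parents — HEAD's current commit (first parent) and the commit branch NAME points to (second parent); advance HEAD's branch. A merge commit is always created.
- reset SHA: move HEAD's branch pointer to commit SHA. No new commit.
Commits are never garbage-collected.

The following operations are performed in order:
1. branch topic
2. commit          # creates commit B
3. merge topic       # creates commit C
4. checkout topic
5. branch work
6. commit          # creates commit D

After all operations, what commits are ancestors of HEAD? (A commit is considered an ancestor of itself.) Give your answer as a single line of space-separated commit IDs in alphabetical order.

Answer: A D

Derivation:
After op 1 (branch): HEAD=main@A [main=A topic=A]
After op 2 (commit): HEAD=main@B [main=B topic=A]
After op 3 (merge): HEAD=main@C [main=C topic=A]
After op 4 (checkout): HEAD=topic@A [main=C topic=A]
After op 5 (branch): HEAD=topic@A [main=C topic=A work=A]
After op 6 (commit): HEAD=topic@D [main=C topic=D work=A]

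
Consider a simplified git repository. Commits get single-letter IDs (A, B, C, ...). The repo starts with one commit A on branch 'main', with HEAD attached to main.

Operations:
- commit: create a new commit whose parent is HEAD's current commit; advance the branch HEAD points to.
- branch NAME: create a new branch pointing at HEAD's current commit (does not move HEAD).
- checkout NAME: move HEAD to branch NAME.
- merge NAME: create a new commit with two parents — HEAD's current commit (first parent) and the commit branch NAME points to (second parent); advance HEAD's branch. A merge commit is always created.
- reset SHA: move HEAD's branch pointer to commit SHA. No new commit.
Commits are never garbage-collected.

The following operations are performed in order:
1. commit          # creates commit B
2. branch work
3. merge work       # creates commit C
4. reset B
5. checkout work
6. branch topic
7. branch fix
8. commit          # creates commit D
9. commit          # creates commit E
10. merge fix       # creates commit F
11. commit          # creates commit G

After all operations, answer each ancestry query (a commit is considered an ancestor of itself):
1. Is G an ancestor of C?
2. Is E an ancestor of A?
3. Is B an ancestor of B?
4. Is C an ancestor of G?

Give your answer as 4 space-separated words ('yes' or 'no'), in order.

Answer: no no yes no

Derivation:
After op 1 (commit): HEAD=main@B [main=B]
After op 2 (branch): HEAD=main@B [main=B work=B]
After op 3 (merge): HEAD=main@C [main=C work=B]
After op 4 (reset): HEAD=main@B [main=B work=B]
After op 5 (checkout): HEAD=work@B [main=B work=B]
After op 6 (branch): HEAD=work@B [main=B topic=B work=B]
After op 7 (branch): HEAD=work@B [fix=B main=B topic=B work=B]
After op 8 (commit): HEAD=work@D [fix=B main=B topic=B work=D]
After op 9 (commit): HEAD=work@E [fix=B main=B topic=B work=E]
After op 10 (merge): HEAD=work@F [fix=B main=B topic=B work=F]
After op 11 (commit): HEAD=work@G [fix=B main=B topic=B work=G]
ancestors(C) = {A,B,C}; G in? no
ancestors(A) = {A}; E in? no
ancestors(B) = {A,B}; B in? yes
ancestors(G) = {A,B,D,E,F,G}; C in? no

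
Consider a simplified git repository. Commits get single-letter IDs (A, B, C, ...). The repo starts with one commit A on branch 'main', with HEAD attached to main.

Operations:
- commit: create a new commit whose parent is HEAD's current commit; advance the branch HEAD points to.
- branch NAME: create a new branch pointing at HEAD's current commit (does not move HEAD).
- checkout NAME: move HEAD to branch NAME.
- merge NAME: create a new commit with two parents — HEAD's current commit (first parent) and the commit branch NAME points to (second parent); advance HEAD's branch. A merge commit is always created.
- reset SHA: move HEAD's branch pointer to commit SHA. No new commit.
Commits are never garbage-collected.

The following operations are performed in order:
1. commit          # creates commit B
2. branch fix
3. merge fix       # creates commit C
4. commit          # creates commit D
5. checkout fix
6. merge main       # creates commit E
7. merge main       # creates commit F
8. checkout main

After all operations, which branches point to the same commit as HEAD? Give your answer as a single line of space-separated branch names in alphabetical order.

Answer: main

Derivation:
After op 1 (commit): HEAD=main@B [main=B]
After op 2 (branch): HEAD=main@B [fix=B main=B]
After op 3 (merge): HEAD=main@C [fix=B main=C]
After op 4 (commit): HEAD=main@D [fix=B main=D]
After op 5 (checkout): HEAD=fix@B [fix=B main=D]
After op 6 (merge): HEAD=fix@E [fix=E main=D]
After op 7 (merge): HEAD=fix@F [fix=F main=D]
After op 8 (checkout): HEAD=main@D [fix=F main=D]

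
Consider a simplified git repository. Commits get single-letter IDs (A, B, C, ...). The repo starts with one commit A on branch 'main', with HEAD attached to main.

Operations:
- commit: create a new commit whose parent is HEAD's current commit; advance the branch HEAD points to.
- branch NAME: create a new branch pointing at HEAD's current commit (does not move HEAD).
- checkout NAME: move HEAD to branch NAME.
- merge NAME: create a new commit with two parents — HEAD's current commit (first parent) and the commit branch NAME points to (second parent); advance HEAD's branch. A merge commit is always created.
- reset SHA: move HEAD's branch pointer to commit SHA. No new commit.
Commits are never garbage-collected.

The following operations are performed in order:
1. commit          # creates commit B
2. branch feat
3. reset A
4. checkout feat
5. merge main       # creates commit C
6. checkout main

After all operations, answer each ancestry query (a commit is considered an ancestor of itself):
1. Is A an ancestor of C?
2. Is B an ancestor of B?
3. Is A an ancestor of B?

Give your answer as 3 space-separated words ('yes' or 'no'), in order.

After op 1 (commit): HEAD=main@B [main=B]
After op 2 (branch): HEAD=main@B [feat=B main=B]
After op 3 (reset): HEAD=main@A [feat=B main=A]
After op 4 (checkout): HEAD=feat@B [feat=B main=A]
After op 5 (merge): HEAD=feat@C [feat=C main=A]
After op 6 (checkout): HEAD=main@A [feat=C main=A]
ancestors(C) = {A,B,C}; A in? yes
ancestors(B) = {A,B}; B in? yes
ancestors(B) = {A,B}; A in? yes

Answer: yes yes yes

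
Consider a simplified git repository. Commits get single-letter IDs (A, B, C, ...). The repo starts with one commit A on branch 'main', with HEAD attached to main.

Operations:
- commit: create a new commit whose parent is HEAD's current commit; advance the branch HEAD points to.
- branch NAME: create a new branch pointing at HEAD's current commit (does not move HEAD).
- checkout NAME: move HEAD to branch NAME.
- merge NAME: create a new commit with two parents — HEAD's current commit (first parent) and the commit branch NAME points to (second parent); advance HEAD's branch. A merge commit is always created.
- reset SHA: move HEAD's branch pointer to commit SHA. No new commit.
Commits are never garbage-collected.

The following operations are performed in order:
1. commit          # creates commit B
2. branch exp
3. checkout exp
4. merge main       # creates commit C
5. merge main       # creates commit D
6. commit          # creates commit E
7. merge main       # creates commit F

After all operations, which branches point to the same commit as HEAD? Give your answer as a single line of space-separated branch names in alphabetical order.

Answer: exp

Derivation:
After op 1 (commit): HEAD=main@B [main=B]
After op 2 (branch): HEAD=main@B [exp=B main=B]
After op 3 (checkout): HEAD=exp@B [exp=B main=B]
After op 4 (merge): HEAD=exp@C [exp=C main=B]
After op 5 (merge): HEAD=exp@D [exp=D main=B]
After op 6 (commit): HEAD=exp@E [exp=E main=B]
After op 7 (merge): HEAD=exp@F [exp=F main=B]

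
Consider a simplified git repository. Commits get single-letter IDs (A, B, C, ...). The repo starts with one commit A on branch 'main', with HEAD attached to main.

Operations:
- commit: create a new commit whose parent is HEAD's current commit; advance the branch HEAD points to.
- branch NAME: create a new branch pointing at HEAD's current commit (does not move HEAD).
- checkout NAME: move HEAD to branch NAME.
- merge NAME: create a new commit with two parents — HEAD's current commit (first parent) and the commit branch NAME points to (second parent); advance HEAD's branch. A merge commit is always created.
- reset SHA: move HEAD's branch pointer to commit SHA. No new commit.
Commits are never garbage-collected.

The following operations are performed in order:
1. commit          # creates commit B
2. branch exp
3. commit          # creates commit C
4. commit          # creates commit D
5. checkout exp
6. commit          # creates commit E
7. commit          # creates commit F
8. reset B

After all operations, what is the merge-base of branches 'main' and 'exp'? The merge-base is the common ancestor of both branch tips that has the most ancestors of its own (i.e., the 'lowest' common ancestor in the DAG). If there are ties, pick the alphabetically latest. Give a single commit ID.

After op 1 (commit): HEAD=main@B [main=B]
After op 2 (branch): HEAD=main@B [exp=B main=B]
After op 3 (commit): HEAD=main@C [exp=B main=C]
After op 4 (commit): HEAD=main@D [exp=B main=D]
After op 5 (checkout): HEAD=exp@B [exp=B main=D]
After op 6 (commit): HEAD=exp@E [exp=E main=D]
After op 7 (commit): HEAD=exp@F [exp=F main=D]
After op 8 (reset): HEAD=exp@B [exp=B main=D]
ancestors(main=D): ['A', 'B', 'C', 'D']
ancestors(exp=B): ['A', 'B']
common: ['A', 'B']

Answer: B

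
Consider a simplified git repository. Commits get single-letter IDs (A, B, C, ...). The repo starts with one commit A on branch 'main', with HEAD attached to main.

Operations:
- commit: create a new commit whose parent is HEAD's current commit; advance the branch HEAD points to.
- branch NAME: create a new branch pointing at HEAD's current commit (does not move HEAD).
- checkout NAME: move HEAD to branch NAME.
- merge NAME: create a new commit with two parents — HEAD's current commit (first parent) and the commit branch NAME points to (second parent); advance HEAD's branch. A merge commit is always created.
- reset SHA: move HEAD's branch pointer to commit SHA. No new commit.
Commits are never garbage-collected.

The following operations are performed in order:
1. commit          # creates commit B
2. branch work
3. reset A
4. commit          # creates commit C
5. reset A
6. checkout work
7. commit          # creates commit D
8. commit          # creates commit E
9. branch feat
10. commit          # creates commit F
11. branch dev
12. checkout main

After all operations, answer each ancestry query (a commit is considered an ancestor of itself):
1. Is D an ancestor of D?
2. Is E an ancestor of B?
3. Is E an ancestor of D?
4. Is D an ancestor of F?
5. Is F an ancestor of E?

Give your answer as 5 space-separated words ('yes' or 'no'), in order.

After op 1 (commit): HEAD=main@B [main=B]
After op 2 (branch): HEAD=main@B [main=B work=B]
After op 3 (reset): HEAD=main@A [main=A work=B]
After op 4 (commit): HEAD=main@C [main=C work=B]
After op 5 (reset): HEAD=main@A [main=A work=B]
After op 6 (checkout): HEAD=work@B [main=A work=B]
After op 7 (commit): HEAD=work@D [main=A work=D]
After op 8 (commit): HEAD=work@E [main=A work=E]
After op 9 (branch): HEAD=work@E [feat=E main=A work=E]
After op 10 (commit): HEAD=work@F [feat=E main=A work=F]
After op 11 (branch): HEAD=work@F [dev=F feat=E main=A work=F]
After op 12 (checkout): HEAD=main@A [dev=F feat=E main=A work=F]
ancestors(D) = {A,B,D}; D in? yes
ancestors(B) = {A,B}; E in? no
ancestors(D) = {A,B,D}; E in? no
ancestors(F) = {A,B,D,E,F}; D in? yes
ancestors(E) = {A,B,D,E}; F in? no

Answer: yes no no yes no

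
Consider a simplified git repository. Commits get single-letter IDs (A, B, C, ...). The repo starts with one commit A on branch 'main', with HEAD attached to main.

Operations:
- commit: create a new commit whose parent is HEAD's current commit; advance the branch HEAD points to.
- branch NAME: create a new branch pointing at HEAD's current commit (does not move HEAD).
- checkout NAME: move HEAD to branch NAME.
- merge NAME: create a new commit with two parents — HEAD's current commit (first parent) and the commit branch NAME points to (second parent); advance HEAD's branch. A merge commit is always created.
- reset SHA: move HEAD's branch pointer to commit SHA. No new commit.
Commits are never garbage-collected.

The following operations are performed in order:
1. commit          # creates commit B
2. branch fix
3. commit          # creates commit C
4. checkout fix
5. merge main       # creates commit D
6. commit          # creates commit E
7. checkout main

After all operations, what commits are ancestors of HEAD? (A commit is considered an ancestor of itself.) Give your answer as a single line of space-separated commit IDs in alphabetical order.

After op 1 (commit): HEAD=main@B [main=B]
After op 2 (branch): HEAD=main@B [fix=B main=B]
After op 3 (commit): HEAD=main@C [fix=B main=C]
After op 4 (checkout): HEAD=fix@B [fix=B main=C]
After op 5 (merge): HEAD=fix@D [fix=D main=C]
After op 6 (commit): HEAD=fix@E [fix=E main=C]
After op 7 (checkout): HEAD=main@C [fix=E main=C]

Answer: A B C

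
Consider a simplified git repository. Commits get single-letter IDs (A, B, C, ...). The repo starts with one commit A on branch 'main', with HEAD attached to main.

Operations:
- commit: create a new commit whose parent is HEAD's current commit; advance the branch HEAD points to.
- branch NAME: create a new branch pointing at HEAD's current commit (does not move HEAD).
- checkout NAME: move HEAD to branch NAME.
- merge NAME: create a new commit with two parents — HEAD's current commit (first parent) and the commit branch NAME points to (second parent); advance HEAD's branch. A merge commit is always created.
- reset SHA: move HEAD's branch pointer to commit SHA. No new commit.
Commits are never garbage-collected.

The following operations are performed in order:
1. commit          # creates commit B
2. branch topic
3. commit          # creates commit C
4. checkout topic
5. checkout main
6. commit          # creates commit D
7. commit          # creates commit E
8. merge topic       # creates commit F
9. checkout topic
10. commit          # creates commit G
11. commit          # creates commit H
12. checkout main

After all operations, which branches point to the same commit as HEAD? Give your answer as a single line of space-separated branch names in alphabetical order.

After op 1 (commit): HEAD=main@B [main=B]
After op 2 (branch): HEAD=main@B [main=B topic=B]
After op 3 (commit): HEAD=main@C [main=C topic=B]
After op 4 (checkout): HEAD=topic@B [main=C topic=B]
After op 5 (checkout): HEAD=main@C [main=C topic=B]
After op 6 (commit): HEAD=main@D [main=D topic=B]
After op 7 (commit): HEAD=main@E [main=E topic=B]
After op 8 (merge): HEAD=main@F [main=F topic=B]
After op 9 (checkout): HEAD=topic@B [main=F topic=B]
After op 10 (commit): HEAD=topic@G [main=F topic=G]
After op 11 (commit): HEAD=topic@H [main=F topic=H]
After op 12 (checkout): HEAD=main@F [main=F topic=H]

Answer: main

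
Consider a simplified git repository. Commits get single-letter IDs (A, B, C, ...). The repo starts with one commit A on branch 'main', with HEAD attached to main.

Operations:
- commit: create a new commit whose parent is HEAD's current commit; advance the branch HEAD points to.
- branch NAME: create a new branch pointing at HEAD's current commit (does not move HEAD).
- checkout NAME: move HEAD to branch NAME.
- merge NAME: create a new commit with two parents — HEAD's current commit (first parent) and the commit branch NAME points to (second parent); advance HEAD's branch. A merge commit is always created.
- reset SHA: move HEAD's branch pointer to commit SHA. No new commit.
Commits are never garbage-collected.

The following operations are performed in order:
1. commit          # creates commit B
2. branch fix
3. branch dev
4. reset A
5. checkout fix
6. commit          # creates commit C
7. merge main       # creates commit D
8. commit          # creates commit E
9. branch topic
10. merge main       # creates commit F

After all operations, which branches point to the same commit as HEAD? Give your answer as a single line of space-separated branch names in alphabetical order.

Answer: fix

Derivation:
After op 1 (commit): HEAD=main@B [main=B]
After op 2 (branch): HEAD=main@B [fix=B main=B]
After op 3 (branch): HEAD=main@B [dev=B fix=B main=B]
After op 4 (reset): HEAD=main@A [dev=B fix=B main=A]
After op 5 (checkout): HEAD=fix@B [dev=B fix=B main=A]
After op 6 (commit): HEAD=fix@C [dev=B fix=C main=A]
After op 7 (merge): HEAD=fix@D [dev=B fix=D main=A]
After op 8 (commit): HEAD=fix@E [dev=B fix=E main=A]
After op 9 (branch): HEAD=fix@E [dev=B fix=E main=A topic=E]
After op 10 (merge): HEAD=fix@F [dev=B fix=F main=A topic=E]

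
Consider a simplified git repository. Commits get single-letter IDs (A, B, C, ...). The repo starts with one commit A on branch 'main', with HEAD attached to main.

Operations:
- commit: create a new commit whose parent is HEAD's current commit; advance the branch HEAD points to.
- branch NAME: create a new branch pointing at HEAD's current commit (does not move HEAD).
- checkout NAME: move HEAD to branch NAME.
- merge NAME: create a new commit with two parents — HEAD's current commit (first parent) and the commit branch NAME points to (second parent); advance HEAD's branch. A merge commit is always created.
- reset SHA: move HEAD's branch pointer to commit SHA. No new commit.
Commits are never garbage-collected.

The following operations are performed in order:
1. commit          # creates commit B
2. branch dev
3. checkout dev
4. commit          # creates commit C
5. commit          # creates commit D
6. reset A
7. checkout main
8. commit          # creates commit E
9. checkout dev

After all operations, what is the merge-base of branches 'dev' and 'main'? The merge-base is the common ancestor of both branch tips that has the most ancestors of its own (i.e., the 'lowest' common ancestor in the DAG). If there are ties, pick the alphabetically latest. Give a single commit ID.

Answer: A

Derivation:
After op 1 (commit): HEAD=main@B [main=B]
After op 2 (branch): HEAD=main@B [dev=B main=B]
After op 3 (checkout): HEAD=dev@B [dev=B main=B]
After op 4 (commit): HEAD=dev@C [dev=C main=B]
After op 5 (commit): HEAD=dev@D [dev=D main=B]
After op 6 (reset): HEAD=dev@A [dev=A main=B]
After op 7 (checkout): HEAD=main@B [dev=A main=B]
After op 8 (commit): HEAD=main@E [dev=A main=E]
After op 9 (checkout): HEAD=dev@A [dev=A main=E]
ancestors(dev=A): ['A']
ancestors(main=E): ['A', 'B', 'E']
common: ['A']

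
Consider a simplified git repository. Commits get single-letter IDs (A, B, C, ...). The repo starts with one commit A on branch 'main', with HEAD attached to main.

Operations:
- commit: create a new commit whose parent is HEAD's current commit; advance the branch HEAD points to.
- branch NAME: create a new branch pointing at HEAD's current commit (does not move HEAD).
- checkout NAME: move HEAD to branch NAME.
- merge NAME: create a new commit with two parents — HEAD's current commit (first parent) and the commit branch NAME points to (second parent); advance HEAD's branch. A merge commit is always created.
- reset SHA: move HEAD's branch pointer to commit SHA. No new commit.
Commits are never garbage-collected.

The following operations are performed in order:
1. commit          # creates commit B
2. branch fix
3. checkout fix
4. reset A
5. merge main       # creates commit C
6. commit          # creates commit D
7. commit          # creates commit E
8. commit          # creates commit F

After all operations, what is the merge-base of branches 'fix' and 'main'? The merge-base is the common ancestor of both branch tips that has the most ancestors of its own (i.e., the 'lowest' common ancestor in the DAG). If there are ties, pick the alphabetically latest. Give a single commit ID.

Answer: B

Derivation:
After op 1 (commit): HEAD=main@B [main=B]
After op 2 (branch): HEAD=main@B [fix=B main=B]
After op 3 (checkout): HEAD=fix@B [fix=B main=B]
After op 4 (reset): HEAD=fix@A [fix=A main=B]
After op 5 (merge): HEAD=fix@C [fix=C main=B]
After op 6 (commit): HEAD=fix@D [fix=D main=B]
After op 7 (commit): HEAD=fix@E [fix=E main=B]
After op 8 (commit): HEAD=fix@F [fix=F main=B]
ancestors(fix=F): ['A', 'B', 'C', 'D', 'E', 'F']
ancestors(main=B): ['A', 'B']
common: ['A', 'B']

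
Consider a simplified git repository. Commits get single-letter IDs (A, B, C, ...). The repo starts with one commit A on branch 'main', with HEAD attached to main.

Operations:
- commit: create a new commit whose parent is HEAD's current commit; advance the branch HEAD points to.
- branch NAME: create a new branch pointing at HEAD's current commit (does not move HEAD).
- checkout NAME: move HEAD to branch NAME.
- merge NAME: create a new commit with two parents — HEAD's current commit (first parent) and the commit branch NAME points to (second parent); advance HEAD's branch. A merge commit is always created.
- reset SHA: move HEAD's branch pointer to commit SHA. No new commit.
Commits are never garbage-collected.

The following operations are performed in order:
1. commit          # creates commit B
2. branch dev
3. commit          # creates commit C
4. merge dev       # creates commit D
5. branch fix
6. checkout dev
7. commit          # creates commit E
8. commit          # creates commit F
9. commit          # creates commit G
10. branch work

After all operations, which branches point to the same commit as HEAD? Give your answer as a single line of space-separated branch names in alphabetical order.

After op 1 (commit): HEAD=main@B [main=B]
After op 2 (branch): HEAD=main@B [dev=B main=B]
After op 3 (commit): HEAD=main@C [dev=B main=C]
After op 4 (merge): HEAD=main@D [dev=B main=D]
After op 5 (branch): HEAD=main@D [dev=B fix=D main=D]
After op 6 (checkout): HEAD=dev@B [dev=B fix=D main=D]
After op 7 (commit): HEAD=dev@E [dev=E fix=D main=D]
After op 8 (commit): HEAD=dev@F [dev=F fix=D main=D]
After op 9 (commit): HEAD=dev@G [dev=G fix=D main=D]
After op 10 (branch): HEAD=dev@G [dev=G fix=D main=D work=G]

Answer: dev work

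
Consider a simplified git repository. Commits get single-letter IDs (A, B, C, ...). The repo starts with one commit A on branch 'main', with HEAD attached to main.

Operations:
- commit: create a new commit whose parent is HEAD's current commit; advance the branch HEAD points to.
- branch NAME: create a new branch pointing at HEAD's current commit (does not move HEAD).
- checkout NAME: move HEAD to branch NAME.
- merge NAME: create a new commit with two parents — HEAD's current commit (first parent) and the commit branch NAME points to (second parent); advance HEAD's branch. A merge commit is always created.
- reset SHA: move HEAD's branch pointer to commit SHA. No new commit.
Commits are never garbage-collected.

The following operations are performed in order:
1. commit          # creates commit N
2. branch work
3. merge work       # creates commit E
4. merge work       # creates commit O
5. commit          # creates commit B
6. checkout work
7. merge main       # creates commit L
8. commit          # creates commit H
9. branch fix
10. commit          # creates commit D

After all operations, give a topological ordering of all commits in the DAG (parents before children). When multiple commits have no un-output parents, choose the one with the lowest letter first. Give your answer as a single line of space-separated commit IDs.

Answer: A N E O B L H D

Derivation:
After op 1 (commit): HEAD=main@N [main=N]
After op 2 (branch): HEAD=main@N [main=N work=N]
After op 3 (merge): HEAD=main@E [main=E work=N]
After op 4 (merge): HEAD=main@O [main=O work=N]
After op 5 (commit): HEAD=main@B [main=B work=N]
After op 6 (checkout): HEAD=work@N [main=B work=N]
After op 7 (merge): HEAD=work@L [main=B work=L]
After op 8 (commit): HEAD=work@H [main=B work=H]
After op 9 (branch): HEAD=work@H [fix=H main=B work=H]
After op 10 (commit): HEAD=work@D [fix=H main=B work=D]
commit A: parents=[]
commit B: parents=['O']
commit D: parents=['H']
commit E: parents=['N', 'N']
commit H: parents=['L']
commit L: parents=['N', 'B']
commit N: parents=['A']
commit O: parents=['E', 'N']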